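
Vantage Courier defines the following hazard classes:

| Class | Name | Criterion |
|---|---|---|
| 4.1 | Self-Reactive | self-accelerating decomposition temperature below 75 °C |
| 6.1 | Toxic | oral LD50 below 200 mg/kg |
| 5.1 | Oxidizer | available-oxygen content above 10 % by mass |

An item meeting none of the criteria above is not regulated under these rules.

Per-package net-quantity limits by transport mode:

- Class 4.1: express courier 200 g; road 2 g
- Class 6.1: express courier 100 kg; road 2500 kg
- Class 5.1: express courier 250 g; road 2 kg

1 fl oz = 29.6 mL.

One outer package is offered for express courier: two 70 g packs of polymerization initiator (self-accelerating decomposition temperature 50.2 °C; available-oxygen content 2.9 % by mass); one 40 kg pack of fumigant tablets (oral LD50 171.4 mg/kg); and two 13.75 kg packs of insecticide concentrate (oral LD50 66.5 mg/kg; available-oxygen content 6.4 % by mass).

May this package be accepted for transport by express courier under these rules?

Yes

With self-accelerating decomposition temperature 50.2 °C (< 75 °C), the polymerization initiator falls in Class 4.1.
With oral LD50 171.4 mg/kg (< 200 mg/kg), the fumigant tablets fall in Class 6.1.
Oral LD50 66.5 mg/kg meets the Class 6.1 criterion (Toxic), so the insecticide concentrate is Class 6.1.
Class 6.1 net quantity: 40 kg + (two 13.75 kg packs = 27.5 kg) = 67.5 kg.
67.5 kg is within the express courier limit of 100 kg for Class 6.1.
Class 4.1 quantity: two 70 g packs = 140 g.
That is within the Class 4.1 express courier limit of 200 g.
Every hazard class is within its express courier limit and no segregation rule is violated.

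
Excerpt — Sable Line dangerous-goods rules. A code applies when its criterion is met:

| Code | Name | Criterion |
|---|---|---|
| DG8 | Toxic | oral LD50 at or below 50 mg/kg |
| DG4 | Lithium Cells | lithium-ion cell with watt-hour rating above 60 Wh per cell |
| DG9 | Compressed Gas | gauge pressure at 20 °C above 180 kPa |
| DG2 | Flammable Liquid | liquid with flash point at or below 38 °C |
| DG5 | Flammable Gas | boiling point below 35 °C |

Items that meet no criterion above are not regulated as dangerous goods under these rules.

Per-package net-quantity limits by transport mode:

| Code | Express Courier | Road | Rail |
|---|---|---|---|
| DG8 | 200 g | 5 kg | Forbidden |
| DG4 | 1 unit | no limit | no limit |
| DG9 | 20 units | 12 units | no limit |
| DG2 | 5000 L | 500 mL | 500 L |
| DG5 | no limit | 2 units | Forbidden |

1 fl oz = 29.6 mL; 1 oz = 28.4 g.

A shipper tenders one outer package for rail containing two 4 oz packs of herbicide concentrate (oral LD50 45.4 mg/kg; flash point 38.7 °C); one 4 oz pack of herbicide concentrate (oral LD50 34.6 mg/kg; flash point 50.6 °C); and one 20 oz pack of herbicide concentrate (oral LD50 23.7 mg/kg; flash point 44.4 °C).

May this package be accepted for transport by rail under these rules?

With oral LD50 45.4 mg/kg (≤ 50 mg/kg), the herbicide concentrate falls in Code DG8.
With oral LD50 34.6 mg/kg (≤ 50 mg/kg), the herbicide concentrate falls in Code DG8.
Herbicide concentrate: oral LD50 23.7 mg/kg ≤ 50 mg/kg → Code DG8 (Toxic).
Code DG8 net quantity: (two 4 oz packs = 227.2 g) + (one 4 oz pack = 113.6 g) + (one 20 oz pack = 568 g) = 908.8 g.
Code DG8 is Forbidden by rail.

No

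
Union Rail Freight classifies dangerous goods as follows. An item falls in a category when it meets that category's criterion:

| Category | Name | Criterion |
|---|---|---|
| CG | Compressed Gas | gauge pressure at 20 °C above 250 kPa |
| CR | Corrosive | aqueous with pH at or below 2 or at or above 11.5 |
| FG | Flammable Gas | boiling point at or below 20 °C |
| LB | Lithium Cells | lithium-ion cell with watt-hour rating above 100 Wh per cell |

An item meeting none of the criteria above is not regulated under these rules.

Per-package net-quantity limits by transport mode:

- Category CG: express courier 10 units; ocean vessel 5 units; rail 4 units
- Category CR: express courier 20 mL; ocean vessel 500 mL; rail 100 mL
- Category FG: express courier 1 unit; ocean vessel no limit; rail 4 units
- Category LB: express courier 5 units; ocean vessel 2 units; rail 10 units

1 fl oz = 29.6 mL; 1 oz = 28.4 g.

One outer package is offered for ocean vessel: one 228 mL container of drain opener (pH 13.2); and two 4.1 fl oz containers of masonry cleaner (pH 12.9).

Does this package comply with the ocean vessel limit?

Yes

Drain opener: pH 13.2 ≥ 11.5 → Category CR (Corrosive).
The masonry cleaner has pH 12.9, which is ≥ 11.5, so it is Category CR (Corrosive).
Total Category CR: 228 mL + (two 4.1 fl oz containers = 242.72 mL) = 470.72 mL.
That is within the Category CR ocean vessel limit of 500 mL.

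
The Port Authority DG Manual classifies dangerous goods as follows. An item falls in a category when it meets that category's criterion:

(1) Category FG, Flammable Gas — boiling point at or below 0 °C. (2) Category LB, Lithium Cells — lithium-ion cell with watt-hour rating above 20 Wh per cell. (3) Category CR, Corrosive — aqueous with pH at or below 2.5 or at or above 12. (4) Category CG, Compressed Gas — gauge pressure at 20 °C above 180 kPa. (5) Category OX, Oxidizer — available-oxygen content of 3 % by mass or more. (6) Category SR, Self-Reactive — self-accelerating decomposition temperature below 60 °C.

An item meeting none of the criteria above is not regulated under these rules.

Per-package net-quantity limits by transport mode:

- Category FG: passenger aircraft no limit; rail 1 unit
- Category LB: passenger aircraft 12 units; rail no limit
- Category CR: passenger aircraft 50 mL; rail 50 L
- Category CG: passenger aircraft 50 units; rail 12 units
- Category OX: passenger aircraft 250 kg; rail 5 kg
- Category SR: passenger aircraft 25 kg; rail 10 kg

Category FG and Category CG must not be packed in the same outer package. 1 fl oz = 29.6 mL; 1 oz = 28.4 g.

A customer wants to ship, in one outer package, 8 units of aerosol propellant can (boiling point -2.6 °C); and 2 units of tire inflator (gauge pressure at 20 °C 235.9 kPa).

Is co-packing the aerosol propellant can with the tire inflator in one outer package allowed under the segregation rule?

The aerosol propellant can has boiling point -2.6 °C, which is ≤ 0 °C, so it is Category FG (Flammable Gas).
Tire inflator: gauge pressure at 20 °C 235.9 kPa > 180 kPa → Category CG (Compressed Gas).
Category FG and Category CG may not share an outer package.

No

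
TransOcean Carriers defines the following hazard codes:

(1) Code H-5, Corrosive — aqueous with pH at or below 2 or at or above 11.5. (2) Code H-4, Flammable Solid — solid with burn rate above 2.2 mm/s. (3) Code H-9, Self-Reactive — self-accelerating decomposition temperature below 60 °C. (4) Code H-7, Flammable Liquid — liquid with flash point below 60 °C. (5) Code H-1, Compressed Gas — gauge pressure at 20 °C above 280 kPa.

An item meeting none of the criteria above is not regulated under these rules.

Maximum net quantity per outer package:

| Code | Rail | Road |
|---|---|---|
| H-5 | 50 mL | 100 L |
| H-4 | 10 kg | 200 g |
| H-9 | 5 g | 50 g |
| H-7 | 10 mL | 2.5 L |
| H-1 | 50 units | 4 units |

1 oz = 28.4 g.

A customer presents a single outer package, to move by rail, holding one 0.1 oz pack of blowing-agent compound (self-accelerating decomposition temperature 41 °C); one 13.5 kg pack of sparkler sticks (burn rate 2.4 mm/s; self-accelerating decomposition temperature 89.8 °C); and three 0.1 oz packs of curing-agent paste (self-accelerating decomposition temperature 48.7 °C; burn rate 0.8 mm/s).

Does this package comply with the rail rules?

No

With self-accelerating decomposition temperature 41 °C (< 60 °C), the blowing-agent compound falls in Code H-9.
With burn rate 2.4 mm/s (> 2.2 mm/s), the sparkler sticks fall in Code H-4.
The curing-agent paste has self-accelerating decomposition temperature 48.7 °C, which is < 60 °C, so it is Code H-9 (Self-Reactive).
Total Code H-9: (one 0.1 oz pack = 2.84 g) + (three 0.1 oz packs = 8.52 g) = 11.36 g.
11.36 g > 5 g (rail limit, Code H-9) — over the limit.
Code H-4 quantity: 13.5 kg.
13.5 kg exceeds the rail limit of 10 kg for Code H-4.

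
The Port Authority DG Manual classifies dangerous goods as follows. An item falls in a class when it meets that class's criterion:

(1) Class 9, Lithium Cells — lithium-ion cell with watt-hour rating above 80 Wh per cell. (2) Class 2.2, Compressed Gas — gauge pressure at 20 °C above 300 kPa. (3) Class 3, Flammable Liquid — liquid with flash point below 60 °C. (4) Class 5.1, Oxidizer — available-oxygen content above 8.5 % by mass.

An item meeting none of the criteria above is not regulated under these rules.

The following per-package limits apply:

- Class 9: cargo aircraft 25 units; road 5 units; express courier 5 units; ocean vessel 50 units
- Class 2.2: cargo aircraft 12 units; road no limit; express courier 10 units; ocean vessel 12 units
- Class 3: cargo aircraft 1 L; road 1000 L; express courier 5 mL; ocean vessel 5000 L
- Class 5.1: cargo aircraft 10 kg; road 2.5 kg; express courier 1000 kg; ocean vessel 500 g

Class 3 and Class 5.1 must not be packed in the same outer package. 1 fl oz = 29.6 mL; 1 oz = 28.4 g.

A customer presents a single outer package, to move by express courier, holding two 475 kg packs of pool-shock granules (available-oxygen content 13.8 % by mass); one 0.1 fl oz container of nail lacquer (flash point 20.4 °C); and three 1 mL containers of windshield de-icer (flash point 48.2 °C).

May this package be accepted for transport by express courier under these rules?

No

With available-oxygen content 13.8 % by mass (> 8.5 % by mass), the pool-shock granules fall in Class 5.1.
The nail lacquer has flash point 20.4 °C, which is < 60 °C, so it is Class 3 (Flammable Liquid).
The windshield de-icer has flash point 48.2 °C, which is < 60 °C, so it is Class 3 (Flammable Liquid).
Class 3 net quantity: (one 0.1 fl oz container = 2.96 mL) + (three 1 mL containers = 3 mL) = 5.96 mL.
5.96 mL exceeds the express courier limit of 5 mL for Class 3.
Class 5.1 quantity: two 475 kg packs = 950 kg.
That is within the Class 5.1 express courier limit of 1000 kg.
Class 3 and Class 5.1 may not share an outer package.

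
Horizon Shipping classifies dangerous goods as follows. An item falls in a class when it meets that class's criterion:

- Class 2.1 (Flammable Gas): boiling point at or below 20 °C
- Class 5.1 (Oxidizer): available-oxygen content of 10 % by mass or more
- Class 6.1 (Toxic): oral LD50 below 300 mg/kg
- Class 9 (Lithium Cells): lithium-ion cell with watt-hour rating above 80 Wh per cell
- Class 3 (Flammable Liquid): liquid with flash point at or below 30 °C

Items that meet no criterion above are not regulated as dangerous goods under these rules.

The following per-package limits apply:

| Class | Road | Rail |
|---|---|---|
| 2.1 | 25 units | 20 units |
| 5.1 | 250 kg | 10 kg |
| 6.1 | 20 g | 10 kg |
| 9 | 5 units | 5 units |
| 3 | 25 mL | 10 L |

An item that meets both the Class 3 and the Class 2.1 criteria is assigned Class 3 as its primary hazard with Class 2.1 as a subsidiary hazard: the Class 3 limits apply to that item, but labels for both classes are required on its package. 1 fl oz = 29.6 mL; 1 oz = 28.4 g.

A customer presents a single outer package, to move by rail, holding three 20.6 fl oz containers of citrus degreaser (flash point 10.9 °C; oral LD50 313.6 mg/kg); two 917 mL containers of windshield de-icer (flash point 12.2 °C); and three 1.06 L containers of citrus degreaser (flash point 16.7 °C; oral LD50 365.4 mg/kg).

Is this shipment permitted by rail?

Flash point 10.9 °C meets the Class 3 criterion (Flammable Liquid), so the citrus degreaser is Class 3.
Windshield de-icer: flash point 12.2 °C ≤ 30 °C → Class 3 (Flammable Liquid).
The citrus degreaser has flash point 16.7 °C, which is ≤ 30 °C, so it is Class 3 (Flammable Liquid).
Total Class 3: (three 20.6 fl oz containers = 1829.28 mL) + (two 917 mL containers = 1.834 L) + (three 1.06 L containers = 3.18 L) = 6843.28 mL.
That is within the Class 3 rail limit of 10 L.

Yes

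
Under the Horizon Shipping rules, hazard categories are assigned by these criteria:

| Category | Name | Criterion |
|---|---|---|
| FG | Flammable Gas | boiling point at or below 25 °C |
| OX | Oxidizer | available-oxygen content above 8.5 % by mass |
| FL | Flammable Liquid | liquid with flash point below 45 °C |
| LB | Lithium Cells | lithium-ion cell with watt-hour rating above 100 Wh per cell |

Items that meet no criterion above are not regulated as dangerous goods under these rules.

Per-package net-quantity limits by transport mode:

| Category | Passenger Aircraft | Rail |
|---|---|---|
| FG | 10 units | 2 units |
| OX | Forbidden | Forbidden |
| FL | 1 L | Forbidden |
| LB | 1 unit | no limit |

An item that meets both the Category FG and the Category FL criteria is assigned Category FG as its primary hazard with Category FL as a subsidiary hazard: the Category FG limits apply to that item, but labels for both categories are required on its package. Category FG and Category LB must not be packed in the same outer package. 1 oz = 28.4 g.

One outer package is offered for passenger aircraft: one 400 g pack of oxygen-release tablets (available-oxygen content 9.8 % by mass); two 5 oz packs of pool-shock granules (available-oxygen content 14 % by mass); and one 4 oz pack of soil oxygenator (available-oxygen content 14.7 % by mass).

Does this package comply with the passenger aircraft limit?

No

The oxygen-release tablets have available-oxygen content 9.8 % by mass, which is > 8.5 % by mass, so they are Category OX (Oxidizer).
Available-oxygen content 14 % by mass meets the Category OX criterion (Oxidizer), so the pool-shock granules are Category OX.
The soil oxygenator has available-oxygen content 14.7 % by mass, which is > 8.5 % by mass, so it is Category OX (Oxidizer).
Total Category OX: 400 g + (two 5 oz packs = 284 g) + (one 4 oz pack = 113.6 g) = 797.6 g.
By passenger aircraft, Category OX is Forbidden regardless of quantity.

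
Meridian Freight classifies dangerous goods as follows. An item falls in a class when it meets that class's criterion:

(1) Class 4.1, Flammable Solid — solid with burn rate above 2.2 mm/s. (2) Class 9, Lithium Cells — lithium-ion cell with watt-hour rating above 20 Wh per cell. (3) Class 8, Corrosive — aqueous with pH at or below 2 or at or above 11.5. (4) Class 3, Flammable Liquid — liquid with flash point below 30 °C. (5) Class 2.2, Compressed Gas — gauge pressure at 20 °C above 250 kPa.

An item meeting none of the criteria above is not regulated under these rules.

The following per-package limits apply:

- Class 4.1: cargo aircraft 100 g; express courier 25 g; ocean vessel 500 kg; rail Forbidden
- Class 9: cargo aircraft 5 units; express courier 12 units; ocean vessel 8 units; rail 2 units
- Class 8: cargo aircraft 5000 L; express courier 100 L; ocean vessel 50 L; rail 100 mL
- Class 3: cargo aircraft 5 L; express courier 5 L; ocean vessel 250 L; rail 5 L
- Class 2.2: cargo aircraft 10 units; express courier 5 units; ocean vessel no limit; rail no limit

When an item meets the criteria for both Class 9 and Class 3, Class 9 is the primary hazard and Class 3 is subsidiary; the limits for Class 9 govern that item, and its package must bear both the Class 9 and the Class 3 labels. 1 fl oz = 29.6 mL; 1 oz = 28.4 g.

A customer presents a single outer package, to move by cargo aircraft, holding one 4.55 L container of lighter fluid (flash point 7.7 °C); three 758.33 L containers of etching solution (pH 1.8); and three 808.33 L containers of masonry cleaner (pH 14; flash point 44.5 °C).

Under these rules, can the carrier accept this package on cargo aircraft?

Yes

Lighter fluid: flash point 7.7 °C < 30 °C → Class 3 (Flammable Liquid).
pH 1.8 meets the Class 8 criterion (Corrosive), so the etching solution is Class 8.
With pH 14 (≥ 11.5), the masonry cleaner falls in Class 8.
Class 8 net quantity: (three 758.33 L containers = 2274.99 L) + (three 808.33 L containers = 2424.99 L) = 4699.98 L.
That is within the Class 8 cargo aircraft limit of 5000 L.
Class 3 quantity: 4.55 L.
That is within the Class 3 cargo aircraft limit of 5 L.
Every hazard class is within its cargo aircraft limit and no segregation rule is violated.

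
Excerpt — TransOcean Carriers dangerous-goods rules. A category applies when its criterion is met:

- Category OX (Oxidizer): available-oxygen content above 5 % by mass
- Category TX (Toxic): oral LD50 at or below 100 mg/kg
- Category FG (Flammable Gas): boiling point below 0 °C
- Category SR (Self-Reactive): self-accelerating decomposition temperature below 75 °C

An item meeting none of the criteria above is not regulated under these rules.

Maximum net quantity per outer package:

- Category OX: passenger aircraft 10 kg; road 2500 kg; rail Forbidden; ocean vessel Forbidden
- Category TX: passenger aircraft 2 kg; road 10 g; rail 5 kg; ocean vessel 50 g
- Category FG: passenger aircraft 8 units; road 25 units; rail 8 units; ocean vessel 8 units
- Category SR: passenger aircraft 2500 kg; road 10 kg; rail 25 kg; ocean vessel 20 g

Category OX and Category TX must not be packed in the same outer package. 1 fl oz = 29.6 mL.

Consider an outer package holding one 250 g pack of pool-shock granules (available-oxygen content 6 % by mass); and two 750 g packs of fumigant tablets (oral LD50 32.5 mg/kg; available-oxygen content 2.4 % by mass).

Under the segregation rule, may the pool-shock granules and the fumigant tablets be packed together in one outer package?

Available-oxygen content 6 % by mass meets the Category OX criterion (Oxidizer), so the pool-shock granules are Category OX.
Oral LD50 32.5 mg/kg meets the Category TX criterion (Toxic), so the fumigant tablets are Category TX.
Category OX and Category TX may not share an outer package.

No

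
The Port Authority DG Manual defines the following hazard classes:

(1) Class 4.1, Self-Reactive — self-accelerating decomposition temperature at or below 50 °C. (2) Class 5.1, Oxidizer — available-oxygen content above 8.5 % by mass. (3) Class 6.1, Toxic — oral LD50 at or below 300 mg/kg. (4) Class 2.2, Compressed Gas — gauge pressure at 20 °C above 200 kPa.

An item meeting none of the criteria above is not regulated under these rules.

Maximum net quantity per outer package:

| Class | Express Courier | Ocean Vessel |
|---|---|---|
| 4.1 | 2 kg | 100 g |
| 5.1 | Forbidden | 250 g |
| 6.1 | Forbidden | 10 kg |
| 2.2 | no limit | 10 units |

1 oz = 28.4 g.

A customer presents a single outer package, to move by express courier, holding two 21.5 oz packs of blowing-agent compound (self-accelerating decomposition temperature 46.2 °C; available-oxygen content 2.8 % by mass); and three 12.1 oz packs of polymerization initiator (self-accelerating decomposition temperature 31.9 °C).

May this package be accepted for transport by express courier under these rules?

Blowing-agent compound: self-accelerating decomposition temperature 46.2 °C ≤ 50 °C → Class 4.1 (Self-Reactive).
With self-accelerating decomposition temperature 31.9 °C (≤ 50 °C), the polymerization initiator falls in Class 4.1.
Total Class 4.1: (two 21.5 oz packs = 1221.2 g) + (three 12.1 oz packs = 1030.92 g) = 2252.12 g.
2252.12 g > 2 kg (express courier limit, Class 4.1) — over the limit.

No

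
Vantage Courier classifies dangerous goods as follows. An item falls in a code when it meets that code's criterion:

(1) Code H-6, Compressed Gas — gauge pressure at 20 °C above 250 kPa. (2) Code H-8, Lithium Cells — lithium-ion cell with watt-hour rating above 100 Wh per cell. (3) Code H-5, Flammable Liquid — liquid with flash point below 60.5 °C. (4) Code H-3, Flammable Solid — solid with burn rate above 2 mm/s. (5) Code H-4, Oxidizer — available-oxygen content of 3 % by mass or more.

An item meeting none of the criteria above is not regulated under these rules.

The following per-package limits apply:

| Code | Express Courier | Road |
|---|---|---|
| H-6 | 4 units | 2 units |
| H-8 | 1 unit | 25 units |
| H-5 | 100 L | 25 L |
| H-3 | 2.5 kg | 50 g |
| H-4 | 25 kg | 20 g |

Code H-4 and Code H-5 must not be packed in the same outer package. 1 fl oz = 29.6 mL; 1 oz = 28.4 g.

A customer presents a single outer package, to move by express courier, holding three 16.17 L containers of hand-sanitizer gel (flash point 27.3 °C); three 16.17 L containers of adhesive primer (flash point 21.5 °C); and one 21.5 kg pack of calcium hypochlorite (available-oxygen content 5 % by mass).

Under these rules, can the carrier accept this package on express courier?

With flash point 27.3 °C (< 60.5 °C), the hand-sanitizer gel falls in Code H-5.
Adhesive primer: flash point 21.5 °C < 60.5 °C → Code H-5 (Flammable Liquid).
The calcium hypochlorite has available-oxygen content 5 % by mass, which is ≥ 3 % by mass, so it is Code H-4 (Oxidizer).
Code H-4 quantity: 21.5 kg.
21.5 kg ≤ 25 kg (express courier limit, Code H-4) — within limit.
Code H-5 net quantity: (three 16.17 L containers = 48.51 L) + (three 16.17 L containers = 48.51 L) = 97.02 L.
97.02 L ≤ 100 L (express courier limit, Code H-5) — within limit.
Code H-4 and Code H-5 may not share an outer package.

No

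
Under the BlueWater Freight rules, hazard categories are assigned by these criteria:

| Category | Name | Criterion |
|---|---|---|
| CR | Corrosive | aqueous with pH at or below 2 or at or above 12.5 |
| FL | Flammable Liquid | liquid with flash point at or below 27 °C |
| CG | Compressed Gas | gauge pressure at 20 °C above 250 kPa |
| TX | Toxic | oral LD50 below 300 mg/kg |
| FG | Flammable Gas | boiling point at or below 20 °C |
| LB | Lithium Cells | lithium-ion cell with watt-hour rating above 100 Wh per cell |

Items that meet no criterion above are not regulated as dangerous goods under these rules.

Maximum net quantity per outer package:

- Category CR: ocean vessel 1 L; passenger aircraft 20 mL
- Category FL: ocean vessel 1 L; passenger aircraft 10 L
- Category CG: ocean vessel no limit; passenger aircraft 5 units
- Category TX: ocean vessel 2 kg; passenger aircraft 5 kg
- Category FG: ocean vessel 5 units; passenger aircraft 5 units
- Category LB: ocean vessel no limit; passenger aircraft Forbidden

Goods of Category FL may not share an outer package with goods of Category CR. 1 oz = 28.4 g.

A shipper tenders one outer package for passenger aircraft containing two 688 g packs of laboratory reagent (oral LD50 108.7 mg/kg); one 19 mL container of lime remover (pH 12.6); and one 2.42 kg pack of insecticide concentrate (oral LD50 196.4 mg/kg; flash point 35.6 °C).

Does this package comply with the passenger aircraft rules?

The laboratory reagent has oral LD50 108.7 mg/kg, which is < 300 mg/kg, so it is Category TX (Toxic).
pH 12.6 meets the Category CR criterion (Corrosive), so the lime remover is Category CR.
The insecticide concentrate has oral LD50 196.4 mg/kg, which is < 300 mg/kg, so it is Category TX (Toxic).
Category TX net quantity: (two 688 g packs = 1.376 kg) + 2.42 kg = 3.796 kg.
That is within the Category TX passenger aircraft limit of 5 kg.
Category CR quantity: 19 mL.
That is within the Category CR passenger aircraft limit of 20 mL.
The segregation rule (Category FL with Category CR) does not apply to Category TX with Category CR.
Every hazard category is within its passenger aircraft limit and no segregation rule is violated.

Yes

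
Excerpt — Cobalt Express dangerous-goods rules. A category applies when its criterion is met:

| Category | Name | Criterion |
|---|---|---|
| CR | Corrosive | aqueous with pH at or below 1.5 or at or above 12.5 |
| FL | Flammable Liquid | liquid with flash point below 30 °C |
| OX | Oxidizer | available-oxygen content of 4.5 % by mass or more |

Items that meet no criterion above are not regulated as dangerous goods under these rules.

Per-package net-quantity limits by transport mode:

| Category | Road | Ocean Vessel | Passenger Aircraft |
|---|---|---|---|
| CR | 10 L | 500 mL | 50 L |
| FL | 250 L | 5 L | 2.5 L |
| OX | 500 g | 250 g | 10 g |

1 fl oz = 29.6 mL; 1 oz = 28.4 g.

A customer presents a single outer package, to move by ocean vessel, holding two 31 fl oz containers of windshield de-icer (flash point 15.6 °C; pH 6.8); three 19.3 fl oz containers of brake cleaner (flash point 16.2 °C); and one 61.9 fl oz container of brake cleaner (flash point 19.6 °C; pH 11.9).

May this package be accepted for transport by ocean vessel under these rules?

No

Flash point 15.6 °C meets the Category FL criterion (Flammable Liquid), so the windshield de-icer is Category FL.
With flash point 16.2 °C (< 30 °C), the brake cleaner falls in Category FL.
The brake cleaner has flash point 19.6 °C, which is < 30 °C, so it is Category FL (Flammable Liquid).
Total Category FL: (two 31 fl oz containers = 1835.2 mL) + (three 19.3 fl oz containers = 1713.84 mL) + (one 61.9 fl oz container = 1832.24 mL) = 5381.28 mL.
5381.28 mL > 5 L (ocean vessel limit, Category FL) — over the limit.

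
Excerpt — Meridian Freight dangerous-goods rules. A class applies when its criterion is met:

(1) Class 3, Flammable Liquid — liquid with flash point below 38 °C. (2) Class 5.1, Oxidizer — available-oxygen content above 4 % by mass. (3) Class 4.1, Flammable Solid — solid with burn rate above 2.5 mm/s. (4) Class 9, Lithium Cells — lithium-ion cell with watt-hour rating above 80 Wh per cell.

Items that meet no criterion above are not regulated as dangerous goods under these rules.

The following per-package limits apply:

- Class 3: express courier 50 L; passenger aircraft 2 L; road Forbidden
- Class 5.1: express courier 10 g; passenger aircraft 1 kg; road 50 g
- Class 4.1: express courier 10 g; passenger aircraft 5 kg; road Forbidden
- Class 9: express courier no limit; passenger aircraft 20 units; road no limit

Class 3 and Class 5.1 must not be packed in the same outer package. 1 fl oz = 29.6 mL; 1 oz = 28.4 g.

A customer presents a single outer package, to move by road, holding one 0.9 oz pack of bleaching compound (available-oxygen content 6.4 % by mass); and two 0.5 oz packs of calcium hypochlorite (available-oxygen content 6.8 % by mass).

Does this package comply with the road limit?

With available-oxygen content 6.4 % by mass (> 4 % by mass), the bleaching compound falls in Class 5.1.
Available-oxygen content 6.8 % by mass meets the Class 5.1 criterion (Oxidizer), so the calcium hypochlorite is Class 5.1.
Total Class 5.1: (one 0.9 oz pack = 25.56 g) + (two 0.5 oz packs = 28.4 g) = 53.96 g.
53.96 g exceeds the road limit of 50 g for Class 5.1.

No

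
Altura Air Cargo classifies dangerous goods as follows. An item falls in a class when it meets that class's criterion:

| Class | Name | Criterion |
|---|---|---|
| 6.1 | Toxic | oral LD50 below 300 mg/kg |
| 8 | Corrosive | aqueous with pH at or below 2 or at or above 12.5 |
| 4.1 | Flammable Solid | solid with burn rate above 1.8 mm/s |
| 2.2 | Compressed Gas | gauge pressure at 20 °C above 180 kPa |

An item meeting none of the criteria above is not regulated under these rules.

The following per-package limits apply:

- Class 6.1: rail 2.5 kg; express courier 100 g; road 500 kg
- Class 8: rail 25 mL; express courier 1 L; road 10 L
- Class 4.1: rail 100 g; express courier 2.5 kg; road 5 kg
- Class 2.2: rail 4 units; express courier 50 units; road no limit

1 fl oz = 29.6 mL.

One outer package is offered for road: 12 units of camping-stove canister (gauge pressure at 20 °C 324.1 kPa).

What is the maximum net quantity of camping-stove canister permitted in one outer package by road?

The camping-stove canister has gauge pressure at 20 °C 324.1 kPa, which is > 180 kPa, so it is Class 2.2 (Compressed Gas).
The road limit for Class 2.2 is no limit.

no limit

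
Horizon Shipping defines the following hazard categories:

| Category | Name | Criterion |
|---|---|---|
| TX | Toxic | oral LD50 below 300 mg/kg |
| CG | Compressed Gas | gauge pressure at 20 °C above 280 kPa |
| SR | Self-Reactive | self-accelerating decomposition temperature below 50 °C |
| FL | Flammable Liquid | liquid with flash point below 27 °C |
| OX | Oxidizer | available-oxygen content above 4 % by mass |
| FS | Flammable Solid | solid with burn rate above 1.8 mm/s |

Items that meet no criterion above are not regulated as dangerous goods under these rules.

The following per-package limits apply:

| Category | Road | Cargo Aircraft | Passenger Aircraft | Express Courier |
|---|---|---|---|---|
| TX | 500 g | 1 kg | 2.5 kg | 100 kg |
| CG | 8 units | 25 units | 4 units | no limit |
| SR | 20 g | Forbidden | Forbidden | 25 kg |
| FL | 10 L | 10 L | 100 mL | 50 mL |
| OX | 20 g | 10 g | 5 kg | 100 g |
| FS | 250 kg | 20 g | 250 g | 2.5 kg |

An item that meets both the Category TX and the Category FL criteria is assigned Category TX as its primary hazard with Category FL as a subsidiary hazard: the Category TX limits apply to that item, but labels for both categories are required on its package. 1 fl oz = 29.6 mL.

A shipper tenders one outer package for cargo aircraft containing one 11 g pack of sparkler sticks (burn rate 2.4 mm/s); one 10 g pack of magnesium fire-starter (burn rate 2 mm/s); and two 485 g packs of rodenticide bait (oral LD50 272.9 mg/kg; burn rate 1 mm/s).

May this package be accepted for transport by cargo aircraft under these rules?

No

With burn rate 2.4 mm/s (> 1.8 mm/s), the sparkler sticks fall in Category FS.
With burn rate 2 mm/s (> 1.8 mm/s), the magnesium fire-starter falls in Category FS.
With oral LD50 272.9 mg/kg (< 300 mg/kg), the rodenticide bait falls in Category TX.
Category FS net quantity: 11 g + 10 g = 21 g.
21 g > 20 g (cargo aircraft limit, Category FS) — over the limit.
Category TX quantity: two 485 g packs = 970 g.
970 g is within the cargo aircraft limit of 1 kg for Category TX.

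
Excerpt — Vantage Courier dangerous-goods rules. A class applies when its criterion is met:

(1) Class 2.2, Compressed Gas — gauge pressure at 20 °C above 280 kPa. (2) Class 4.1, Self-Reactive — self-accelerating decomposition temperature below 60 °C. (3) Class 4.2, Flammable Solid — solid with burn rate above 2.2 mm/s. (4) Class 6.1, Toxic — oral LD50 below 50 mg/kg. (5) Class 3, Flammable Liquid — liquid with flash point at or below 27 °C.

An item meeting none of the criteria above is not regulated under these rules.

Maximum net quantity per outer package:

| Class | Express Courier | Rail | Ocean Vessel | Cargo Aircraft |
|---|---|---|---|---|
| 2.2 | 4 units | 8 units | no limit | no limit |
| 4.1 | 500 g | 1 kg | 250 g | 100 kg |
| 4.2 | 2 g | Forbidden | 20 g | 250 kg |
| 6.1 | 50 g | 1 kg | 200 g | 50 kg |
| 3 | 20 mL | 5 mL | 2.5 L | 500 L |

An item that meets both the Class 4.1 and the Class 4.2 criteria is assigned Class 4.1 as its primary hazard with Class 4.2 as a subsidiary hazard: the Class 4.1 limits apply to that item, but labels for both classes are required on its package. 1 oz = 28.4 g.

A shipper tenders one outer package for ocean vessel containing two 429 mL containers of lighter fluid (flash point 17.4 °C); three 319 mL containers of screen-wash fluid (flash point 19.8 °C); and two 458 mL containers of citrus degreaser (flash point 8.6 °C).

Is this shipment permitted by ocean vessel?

Flash point 17.4 °C meets the Class 3 criterion (Flammable Liquid), so the lighter fluid is Class 3.
The screen-wash fluid has flash point 19.8 °C, which is ≤ 27 °C, so it is Class 3 (Flammable Liquid).
With flash point 8.6 °C (≤ 27 °C), the citrus degreaser falls in Class 3.
Total Class 3: (two 429 mL containers = 858 mL) + (three 319 mL containers = 957 mL) + (two 458 mL containers = 916 mL) = 2.731 L.
2.731 L > 2.5 L (ocean vessel limit, Class 3) — over the limit.

No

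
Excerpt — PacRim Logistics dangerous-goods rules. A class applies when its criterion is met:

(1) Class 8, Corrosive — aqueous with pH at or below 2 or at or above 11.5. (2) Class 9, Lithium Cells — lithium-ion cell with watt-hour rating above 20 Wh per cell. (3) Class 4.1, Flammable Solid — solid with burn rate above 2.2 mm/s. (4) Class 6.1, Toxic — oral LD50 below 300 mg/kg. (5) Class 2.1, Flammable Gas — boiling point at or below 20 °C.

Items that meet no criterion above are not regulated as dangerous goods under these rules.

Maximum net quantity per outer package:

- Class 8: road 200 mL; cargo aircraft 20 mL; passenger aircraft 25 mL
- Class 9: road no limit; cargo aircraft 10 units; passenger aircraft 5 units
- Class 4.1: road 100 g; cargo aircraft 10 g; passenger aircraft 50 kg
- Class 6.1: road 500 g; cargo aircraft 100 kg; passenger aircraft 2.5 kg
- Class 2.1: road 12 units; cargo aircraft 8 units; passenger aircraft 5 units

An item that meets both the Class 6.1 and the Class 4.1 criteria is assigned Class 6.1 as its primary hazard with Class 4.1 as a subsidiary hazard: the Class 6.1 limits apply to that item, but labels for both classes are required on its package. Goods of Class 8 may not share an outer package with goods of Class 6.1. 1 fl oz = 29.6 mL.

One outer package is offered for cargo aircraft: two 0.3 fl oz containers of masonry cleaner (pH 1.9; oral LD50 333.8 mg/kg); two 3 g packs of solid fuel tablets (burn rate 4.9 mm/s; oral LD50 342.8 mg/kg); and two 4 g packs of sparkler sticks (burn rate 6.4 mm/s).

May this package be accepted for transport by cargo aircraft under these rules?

No

The masonry cleaner has pH 1.9, which is ≤ 2, so it is Class 8 (Corrosive).
Solid fuel tablets: burn rate 4.9 mm/s > 2.2 mm/s → Class 4.1 (Flammable Solid).
With burn rate 6.4 mm/s (> 2.2 mm/s), the sparkler sticks fall in Class 4.1.
Class 4.1 net quantity: (two 3 g packs = 6 g) + (two 4 g packs = 8 g) = 14 g.
That exceeds the Class 4.1 cargo aircraft limit of 10 g.
Class 8 quantity: two 0.3 fl oz containers = 17.76 mL.
17.76 mL is within the cargo aircraft limit of 20 mL for Class 8.
The segregation rule (Class 8 with Class 6.1) does not apply to Class 4.1 with Class 8.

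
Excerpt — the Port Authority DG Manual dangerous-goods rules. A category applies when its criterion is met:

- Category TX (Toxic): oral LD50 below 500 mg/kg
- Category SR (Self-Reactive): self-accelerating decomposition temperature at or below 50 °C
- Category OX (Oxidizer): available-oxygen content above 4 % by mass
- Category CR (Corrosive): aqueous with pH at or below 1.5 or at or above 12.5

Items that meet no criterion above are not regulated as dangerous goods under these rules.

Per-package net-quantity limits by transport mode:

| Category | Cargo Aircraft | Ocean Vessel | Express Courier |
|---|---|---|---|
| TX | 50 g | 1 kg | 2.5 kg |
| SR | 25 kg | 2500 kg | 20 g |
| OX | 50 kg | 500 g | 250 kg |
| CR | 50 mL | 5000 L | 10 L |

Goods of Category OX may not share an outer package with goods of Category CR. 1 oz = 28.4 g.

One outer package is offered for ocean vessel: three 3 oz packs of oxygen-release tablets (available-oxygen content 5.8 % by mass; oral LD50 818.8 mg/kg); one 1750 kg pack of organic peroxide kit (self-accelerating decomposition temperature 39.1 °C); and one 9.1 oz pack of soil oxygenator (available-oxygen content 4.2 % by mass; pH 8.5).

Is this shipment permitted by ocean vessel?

No

With available-oxygen content 5.8 % by mass (> 4 % by mass), the oxygen-release tablets fall in Category OX.
The organic peroxide kit has self-accelerating decomposition temperature 39.1 °C, which is ≤ 50 °C, so it is Category SR (Self-Reactive).
Available-oxygen content 4.2 % by mass meets the Category OX criterion (Oxidizer), so the soil oxygenator is Category OX.
Category OX net quantity: (three 3 oz packs = 255.6 g) + (one 9.1 oz pack = 258.44 g) = 514.04 g.
That exceeds the Category OX ocean vessel limit of 500 g.
Category SR quantity: 1750 kg.
1750 kg is within the ocean vessel limit of 2500 kg for Category SR.
The segregation rule (Category OX with Category CR) does not apply to Category OX with Category SR.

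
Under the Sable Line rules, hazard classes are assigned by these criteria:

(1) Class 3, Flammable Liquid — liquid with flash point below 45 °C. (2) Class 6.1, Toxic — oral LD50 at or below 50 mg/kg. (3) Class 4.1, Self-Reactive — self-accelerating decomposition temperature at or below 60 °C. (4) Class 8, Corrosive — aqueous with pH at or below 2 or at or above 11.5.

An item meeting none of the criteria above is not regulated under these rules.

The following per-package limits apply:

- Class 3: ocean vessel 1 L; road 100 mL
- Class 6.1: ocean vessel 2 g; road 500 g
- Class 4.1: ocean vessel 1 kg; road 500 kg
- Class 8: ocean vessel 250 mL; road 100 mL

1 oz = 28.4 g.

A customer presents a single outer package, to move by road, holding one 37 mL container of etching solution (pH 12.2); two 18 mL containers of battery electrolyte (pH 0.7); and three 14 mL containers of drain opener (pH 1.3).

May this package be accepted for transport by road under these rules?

pH 12.2 meets the Class 8 criterion (Corrosive), so the etching solution is Class 8.
pH 0.7 meets the Class 8 criterion (Corrosive), so the battery electrolyte is Class 8.
pH 1.3 meets the Class 8 criterion (Corrosive), so the drain opener is Class 8.
Class 8 net quantity: 37 mL + (two 18 mL containers = 36 mL) + (three 14 mL containers = 42 mL) = 115 mL.
115 mL exceeds the road limit of 100 mL for Class 8.

No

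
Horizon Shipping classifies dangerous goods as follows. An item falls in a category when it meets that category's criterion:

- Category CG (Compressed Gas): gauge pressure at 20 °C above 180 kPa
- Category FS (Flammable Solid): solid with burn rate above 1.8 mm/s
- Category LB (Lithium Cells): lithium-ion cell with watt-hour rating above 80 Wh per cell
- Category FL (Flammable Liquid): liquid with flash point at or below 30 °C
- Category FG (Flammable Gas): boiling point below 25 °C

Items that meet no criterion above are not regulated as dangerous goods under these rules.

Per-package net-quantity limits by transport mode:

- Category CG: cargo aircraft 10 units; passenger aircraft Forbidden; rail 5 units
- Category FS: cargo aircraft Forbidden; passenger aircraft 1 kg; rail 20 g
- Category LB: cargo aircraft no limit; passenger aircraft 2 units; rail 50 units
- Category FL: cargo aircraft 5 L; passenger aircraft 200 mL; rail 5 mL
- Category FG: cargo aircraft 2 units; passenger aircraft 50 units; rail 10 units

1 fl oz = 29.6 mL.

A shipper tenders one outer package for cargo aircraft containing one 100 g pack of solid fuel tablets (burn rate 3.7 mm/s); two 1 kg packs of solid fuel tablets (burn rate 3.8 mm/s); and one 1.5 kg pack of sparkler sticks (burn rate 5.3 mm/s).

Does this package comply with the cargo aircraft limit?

No

With burn rate 3.7 mm/s (> 1.8 mm/s), the solid fuel tablets fall in Category FS.
Solid fuel tablets: burn rate 3.8 mm/s > 1.8 mm/s → Category FS (Flammable Solid).
With burn rate 5.3 mm/s (> 1.8 mm/s), the sparkler sticks fall in Category FS.
Category FS net quantity: 100 g + (two 1 kg packs = 2 kg) + 1.5 kg = 3.6 kg.
Category FS is Forbidden by cargo aircraft.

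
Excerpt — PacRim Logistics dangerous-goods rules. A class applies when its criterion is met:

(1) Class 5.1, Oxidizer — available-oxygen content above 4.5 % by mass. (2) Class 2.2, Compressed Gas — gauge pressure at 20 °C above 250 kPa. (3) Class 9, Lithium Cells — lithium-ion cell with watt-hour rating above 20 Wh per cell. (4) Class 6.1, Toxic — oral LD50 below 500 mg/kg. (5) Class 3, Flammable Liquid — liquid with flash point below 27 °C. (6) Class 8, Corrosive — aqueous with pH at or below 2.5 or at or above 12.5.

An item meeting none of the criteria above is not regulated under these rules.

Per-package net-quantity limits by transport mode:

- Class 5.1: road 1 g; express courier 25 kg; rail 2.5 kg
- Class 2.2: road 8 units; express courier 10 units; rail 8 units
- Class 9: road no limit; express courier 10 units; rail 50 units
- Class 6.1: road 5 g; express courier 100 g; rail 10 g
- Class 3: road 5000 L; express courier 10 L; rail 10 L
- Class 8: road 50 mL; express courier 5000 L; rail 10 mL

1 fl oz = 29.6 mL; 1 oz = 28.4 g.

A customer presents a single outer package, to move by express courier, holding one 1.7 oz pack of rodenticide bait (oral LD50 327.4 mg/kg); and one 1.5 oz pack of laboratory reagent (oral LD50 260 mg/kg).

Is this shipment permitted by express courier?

Yes

The rodenticide bait has oral LD50 327.4 mg/kg, which is < 500 mg/kg, so it is Class 6.1 (Toxic).
Oral LD50 260 mg/kg meets the Class 6.1 criterion (Toxic), so the laboratory reagent is Class 6.1.
Class 6.1 net quantity: (one 1.7 oz pack = 48.28 g) + (one 1.5 oz pack = 42.6 g) = 90.88 g.
90.88 g is within the express courier limit of 100 g for Class 6.1.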